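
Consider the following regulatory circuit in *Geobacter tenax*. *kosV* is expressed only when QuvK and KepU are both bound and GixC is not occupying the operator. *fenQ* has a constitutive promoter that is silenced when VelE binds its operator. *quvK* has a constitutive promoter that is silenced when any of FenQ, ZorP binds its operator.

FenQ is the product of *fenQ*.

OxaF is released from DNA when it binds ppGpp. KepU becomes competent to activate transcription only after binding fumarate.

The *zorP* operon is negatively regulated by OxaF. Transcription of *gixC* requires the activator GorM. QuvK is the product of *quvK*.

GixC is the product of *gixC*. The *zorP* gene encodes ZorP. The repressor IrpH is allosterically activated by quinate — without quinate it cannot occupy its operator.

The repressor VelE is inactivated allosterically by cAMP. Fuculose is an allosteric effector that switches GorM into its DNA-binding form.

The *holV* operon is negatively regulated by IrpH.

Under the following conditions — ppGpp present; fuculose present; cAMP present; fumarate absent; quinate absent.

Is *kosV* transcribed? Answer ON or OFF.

OFF

Fuculose is present, so GorM is active.
No repressor is bound and GorM is active, so *gixC* is transcribed.
So GixC is produced and active.
cAMP is present, so VelE is inactive.
With no repressor bound, *fenQ* is transcribed.
So FenQ is produced and active.
ppGpp is present, so OxaF is inactive.
With no repressor bound, *zorP* is transcribed.
So ZorP is produced and active.
With repressor FenQ bound, *quvK* is not transcribed.
So QuvK is not produced.
Fumarate is absent, so KepU is inactive.
With repressor GixC bound, *kosV* is not transcribed.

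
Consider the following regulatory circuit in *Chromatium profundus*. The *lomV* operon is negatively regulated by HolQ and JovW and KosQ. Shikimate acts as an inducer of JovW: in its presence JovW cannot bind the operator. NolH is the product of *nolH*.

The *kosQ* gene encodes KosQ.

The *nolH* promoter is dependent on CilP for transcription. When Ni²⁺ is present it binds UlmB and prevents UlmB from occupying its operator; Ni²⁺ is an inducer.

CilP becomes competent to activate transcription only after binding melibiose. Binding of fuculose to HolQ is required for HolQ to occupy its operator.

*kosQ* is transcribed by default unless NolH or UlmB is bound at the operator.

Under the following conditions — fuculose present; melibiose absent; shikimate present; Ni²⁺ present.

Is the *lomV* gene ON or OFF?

OFF

Fuculose is present, so HolQ is active.
Shikimate is present, so JovW is inactive.
Melibiose is absent, so CilP is inactive.
Required activator CilP is absent, so *nolH* is not transcribed.
So NolH is not produced.
Ni²⁺ is present, so UlmB is inactive.
With no repressor bound, *kosQ* is transcribed.
So KosQ is produced and active.
With repressor HolQ bound, *lomV* is not transcribed.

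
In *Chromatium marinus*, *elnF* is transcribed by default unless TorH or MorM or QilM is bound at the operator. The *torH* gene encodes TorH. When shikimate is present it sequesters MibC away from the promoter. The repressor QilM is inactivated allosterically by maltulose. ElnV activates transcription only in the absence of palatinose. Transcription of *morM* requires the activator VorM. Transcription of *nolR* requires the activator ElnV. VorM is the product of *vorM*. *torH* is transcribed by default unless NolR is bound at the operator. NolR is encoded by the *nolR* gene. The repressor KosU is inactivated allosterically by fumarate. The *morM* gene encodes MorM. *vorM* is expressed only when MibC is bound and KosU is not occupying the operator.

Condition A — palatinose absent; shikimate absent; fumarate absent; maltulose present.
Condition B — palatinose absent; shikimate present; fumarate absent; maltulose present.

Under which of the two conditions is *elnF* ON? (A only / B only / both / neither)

both

Condition A:
Palatinose is absent, so ElnV is active.
No repressor is bound and ElnV is active, so *nolR* is transcribed.
So NolR is produced and active.
With repressor NolR bound, *torH* is not transcribed.
So TorH is not produced.
Shikimate is absent, so MibC is active.
Fumarate is absent, so KosU is active.
With repressor KosU bound, *vorM* is not transcribed.
So VorM is not produced.
Required activator VorM is absent, so *morM* is not transcribed.
So MorM is not produced.
Maltulose is present, so QilM is inactive.
With no repressor bound, *elnF* is transcribed.
→ *elnF* is ON in A.
Condition B:
Palatinose is absent, so ElnV is active.
No repressor is bound and ElnV is active, so *nolR* is transcribed.
So NolR is produced and active.
With repressor NolR bound, *torH* is not transcribed.
So TorH is not produced.
Shikimate is present, so MibC is inactive.
Fumarate is absent, so KosU is active.
With repressor KosU bound, *vorM* is not transcribed.
So VorM is not produced.
Required activator VorM is absent, so *morM* is not transcribed.
So MorM is not produced.
Maltulose is present, so QilM is inactive.
With no repressor bound, *elnF* is transcribed.
→ *elnF* is ON in B.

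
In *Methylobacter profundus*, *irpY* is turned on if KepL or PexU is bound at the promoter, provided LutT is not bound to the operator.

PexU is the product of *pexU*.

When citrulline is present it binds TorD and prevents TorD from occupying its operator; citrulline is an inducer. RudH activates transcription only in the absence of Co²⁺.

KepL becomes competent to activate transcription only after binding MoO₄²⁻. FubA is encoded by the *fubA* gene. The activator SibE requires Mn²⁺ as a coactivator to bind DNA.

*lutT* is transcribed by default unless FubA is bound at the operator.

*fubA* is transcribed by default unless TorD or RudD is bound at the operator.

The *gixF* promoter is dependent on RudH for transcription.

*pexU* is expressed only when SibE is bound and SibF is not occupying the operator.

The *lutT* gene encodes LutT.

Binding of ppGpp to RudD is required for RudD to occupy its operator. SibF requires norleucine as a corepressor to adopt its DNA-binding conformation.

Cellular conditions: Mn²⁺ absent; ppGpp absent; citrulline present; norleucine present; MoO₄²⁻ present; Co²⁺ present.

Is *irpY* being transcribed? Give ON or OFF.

ON

Citrulline is present, so TorD is inactive.
ppGpp is absent, so RudD is inactive.
With no repressor bound, *fubA* is transcribed.
So FubA is produced and active.
With repressor FubA bound, *lutT* is not transcribed.
So LutT is not produced.
MoO₄²⁻ is present, so KepL is active.
Norleucine is present, so SibF is active.
Mn²⁺ is absent, so SibE is inactive.
With repressor SibF bound, *pexU* is not transcribed.
So PexU is not produced.
Activator KepL is present, so *irpY* is transcribed.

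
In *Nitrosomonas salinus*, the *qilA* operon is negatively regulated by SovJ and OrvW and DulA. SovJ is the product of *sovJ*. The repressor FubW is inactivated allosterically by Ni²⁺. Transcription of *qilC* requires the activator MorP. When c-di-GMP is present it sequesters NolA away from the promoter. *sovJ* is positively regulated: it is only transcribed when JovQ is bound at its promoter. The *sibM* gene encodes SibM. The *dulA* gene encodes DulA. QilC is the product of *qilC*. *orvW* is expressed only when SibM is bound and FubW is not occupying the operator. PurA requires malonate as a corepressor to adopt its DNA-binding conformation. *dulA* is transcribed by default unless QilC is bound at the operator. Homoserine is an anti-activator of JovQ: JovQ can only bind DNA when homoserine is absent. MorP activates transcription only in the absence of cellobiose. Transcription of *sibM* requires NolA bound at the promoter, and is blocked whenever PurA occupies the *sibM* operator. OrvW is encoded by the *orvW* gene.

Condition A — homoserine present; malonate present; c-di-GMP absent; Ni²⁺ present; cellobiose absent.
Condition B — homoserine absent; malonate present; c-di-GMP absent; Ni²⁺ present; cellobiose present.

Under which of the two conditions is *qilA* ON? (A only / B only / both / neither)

A only

Condition A:
Homoserine is present, so JovQ is inactive.
Required activator JovQ is absent, so *sovJ* is not transcribed.
So SovJ is not produced.
Malonate is present, so PurA is active.
c-di-GMP is absent, so NolA is active.
With repressor PurA bound, *sibM* is not transcribed.
So SibM is not produced.
Ni²⁺ is present, so FubW is inactive.
Required activator SibM is absent, so *orvW* is not transcribed.
So OrvW is not produced.
Cellobiose is absent, so MorP is active.
No repressor is bound and MorP is active, so *qilC* is transcribed.
So QilC is produced and active.
With repressor QilC bound, *dulA* is not transcribed.
So DulA is not produced.
With no repressor bound, *qilA* is transcribed.
→ *qilA* is ON in A.
Condition B:
Homoserine is absent, so JovQ is active.
No repressor is bound and JovQ is active, so *sovJ* is transcribed.
So SovJ is produced and active.
Malonate is present, so PurA is active.
c-di-GMP is absent, so NolA is active.
With repressor PurA bound, *sibM* is not transcribed.
So SibM is not produced.
Ni²⁺ is present, so FubW is inactive.
Required activator SibM is absent, so *orvW* is not transcribed.
So OrvW is not produced.
Cellobiose is present, so MorP is inactive.
Required activator MorP is absent, so *qilC* is not transcribed.
So QilC is not produced.
With no repressor bound, *dulA* is transcribed.
So DulA is produced and active.
With repressor SovJ bound, *qilA* is not transcribed.
→ *qilA* is OFF in B.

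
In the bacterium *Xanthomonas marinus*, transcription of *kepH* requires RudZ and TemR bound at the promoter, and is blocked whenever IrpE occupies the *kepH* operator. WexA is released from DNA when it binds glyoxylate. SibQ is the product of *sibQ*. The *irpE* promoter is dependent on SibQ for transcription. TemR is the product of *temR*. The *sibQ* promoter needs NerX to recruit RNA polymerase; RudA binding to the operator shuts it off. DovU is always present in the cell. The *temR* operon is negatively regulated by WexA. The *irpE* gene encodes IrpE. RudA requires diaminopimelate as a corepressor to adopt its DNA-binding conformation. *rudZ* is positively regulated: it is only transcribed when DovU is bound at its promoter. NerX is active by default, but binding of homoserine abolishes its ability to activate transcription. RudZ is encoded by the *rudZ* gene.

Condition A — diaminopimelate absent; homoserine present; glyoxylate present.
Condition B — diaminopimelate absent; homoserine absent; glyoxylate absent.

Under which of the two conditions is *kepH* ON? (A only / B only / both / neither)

Condition A:
DovU is produced constitutively and is active.
No repressor is bound and DovU is active, so *rudZ* is transcribed.
So RudZ is produced and active.
Diaminopimelate is absent, so RudA is inactive.
Homoserine is present, so NerX is inactive.
Required activator NerX is absent, so *sibQ* is not transcribed.
So SibQ is not produced.
Required activator SibQ is absent, so *irpE* is not transcribed.
So IrpE is not produced.
Glyoxylate is present, so WexA is inactive.
With no repressor bound, *temR* is transcribed.
So TemR is produced and active.
No repressor is bound and RudZ and TemR are active, so *kepH* is transcribed.
→ *kepH* is ON in A.
Condition B:
DovU is produced constitutively and is active.
No repressor is bound and DovU is active, so *rudZ* is transcribed.
So RudZ is produced and active.
Diaminopimelate is absent, so RudA is inactive.
Homoserine is absent, so NerX is active.
No repressor is bound and NerX is active, so *sibQ* is transcribed.
So SibQ is produced and active.
No repressor is bound and SibQ is active, so *irpE* is transcribed.
So IrpE is produced and active.
Glyoxylate is absent, so WexA is active.
With repressor WexA bound, *temR* is not transcribed.
So TemR is not produced.
With repressor IrpE bound, *kepH* is not transcribed.
→ *kepH* is OFF in B.

A only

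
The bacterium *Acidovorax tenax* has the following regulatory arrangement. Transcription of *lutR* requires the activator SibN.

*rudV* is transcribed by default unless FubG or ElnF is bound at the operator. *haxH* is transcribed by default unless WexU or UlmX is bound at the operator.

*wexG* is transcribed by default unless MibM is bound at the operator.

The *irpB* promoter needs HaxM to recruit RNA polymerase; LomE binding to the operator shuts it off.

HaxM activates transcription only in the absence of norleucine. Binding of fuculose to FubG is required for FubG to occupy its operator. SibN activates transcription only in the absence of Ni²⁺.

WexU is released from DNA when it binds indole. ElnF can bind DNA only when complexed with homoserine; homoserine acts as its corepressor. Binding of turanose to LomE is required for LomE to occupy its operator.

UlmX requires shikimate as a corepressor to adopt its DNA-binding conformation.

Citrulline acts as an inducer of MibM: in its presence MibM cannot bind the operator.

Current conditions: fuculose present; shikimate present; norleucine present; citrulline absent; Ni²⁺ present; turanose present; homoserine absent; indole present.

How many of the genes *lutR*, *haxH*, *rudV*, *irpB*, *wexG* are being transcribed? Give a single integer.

Ni²⁺ is present, so SibN is inactive.
Required activator SibN is absent, so *lutR* is not transcribed.
→ *lutR* is OFF.
Indole is present, so WexU is inactive.
Shikimate is present, so UlmX is active.
With repressor UlmX bound, *haxH* is not transcribed.
→ *haxH* is OFF.
Fuculose is present, so FubG is active.
Homoserine is absent, so ElnF is inactive.
With repressor FubG bound, *rudV* is not transcribed.
→ *rudV* is OFF.
Turanose is present, so LomE is active.
Norleucine is present, so HaxM is inactive.
With repressor LomE bound, *irpB* is not transcribed.
→ *irpB* is OFF.
Citrulline is absent, so MibM is active.
With repressor MibM bound, *wexG* is not transcribed.
→ *wexG* is OFF.
0 of the 5 genes are transcribed.

0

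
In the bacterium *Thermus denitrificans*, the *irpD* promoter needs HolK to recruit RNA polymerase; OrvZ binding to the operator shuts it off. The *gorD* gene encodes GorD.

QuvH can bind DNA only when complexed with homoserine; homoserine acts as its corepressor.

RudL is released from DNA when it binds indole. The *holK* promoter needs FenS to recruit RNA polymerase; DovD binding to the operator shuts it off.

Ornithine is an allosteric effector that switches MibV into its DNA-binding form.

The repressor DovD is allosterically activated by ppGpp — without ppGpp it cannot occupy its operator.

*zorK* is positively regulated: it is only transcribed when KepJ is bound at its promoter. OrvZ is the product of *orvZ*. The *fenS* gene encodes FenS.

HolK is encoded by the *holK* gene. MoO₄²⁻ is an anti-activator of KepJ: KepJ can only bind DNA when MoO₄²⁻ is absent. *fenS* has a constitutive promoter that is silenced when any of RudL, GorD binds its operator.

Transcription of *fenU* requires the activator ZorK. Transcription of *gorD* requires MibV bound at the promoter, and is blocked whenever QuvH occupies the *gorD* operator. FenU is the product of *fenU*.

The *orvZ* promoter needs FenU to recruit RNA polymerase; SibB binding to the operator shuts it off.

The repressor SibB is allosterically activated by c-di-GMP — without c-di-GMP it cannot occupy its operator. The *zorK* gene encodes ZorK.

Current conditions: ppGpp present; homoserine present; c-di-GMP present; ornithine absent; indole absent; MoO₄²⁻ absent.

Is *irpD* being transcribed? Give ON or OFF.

Indole is absent, so RudL is active.
Ornithine is absent, so MibV is inactive.
Homoserine is present, so QuvH is active.
With repressor QuvH bound, *gorD* is not transcribed.
So GorD is not produced.
With repressor RudL bound, *fenS* is not transcribed.
So FenS is not produced.
ppGpp is present, so DovD is active.
With repressor DovD bound, *holK* is not transcribed.
So HolK is not produced.
c-di-GMP is present, so SibB is active.
MoO₄²⁻ is absent, so KepJ is active.
No repressor is bound and KepJ is active, so *zorK* is transcribed.
So ZorK is produced and active.
No repressor is bound and ZorK is active, so *fenU* is transcribed.
So FenU is produced and active.
With repressor SibB bound, *orvZ* is not transcribed.
So OrvZ is not produced.
Required activator HolK is absent, so *irpD* is not transcribed.

OFF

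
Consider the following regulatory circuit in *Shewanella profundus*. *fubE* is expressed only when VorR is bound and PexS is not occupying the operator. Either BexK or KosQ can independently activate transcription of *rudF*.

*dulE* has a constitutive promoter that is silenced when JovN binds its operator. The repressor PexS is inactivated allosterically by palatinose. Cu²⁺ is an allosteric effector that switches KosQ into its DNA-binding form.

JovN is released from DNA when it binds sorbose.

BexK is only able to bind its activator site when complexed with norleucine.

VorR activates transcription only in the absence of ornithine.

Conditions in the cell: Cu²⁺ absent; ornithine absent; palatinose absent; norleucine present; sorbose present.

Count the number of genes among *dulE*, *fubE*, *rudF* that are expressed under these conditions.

2

Sorbose is present, so JovN is inactive.
With no repressor bound, *dulE* is transcribed.
→ *dulE* is ON.
Ornithine is absent, so VorR is active.
Palatinose is absent, so PexS is active.
With repressor PexS bound, *fubE* is not transcribed.
→ *fubE* is OFF.
Norleucine is present, so BexK is active.
Cu²⁺ is absent, so KosQ is inactive.
Activator BexK is present, so *rudF* is transcribed.
→ *rudF* is ON.
2 of the 3 genes are transcribed.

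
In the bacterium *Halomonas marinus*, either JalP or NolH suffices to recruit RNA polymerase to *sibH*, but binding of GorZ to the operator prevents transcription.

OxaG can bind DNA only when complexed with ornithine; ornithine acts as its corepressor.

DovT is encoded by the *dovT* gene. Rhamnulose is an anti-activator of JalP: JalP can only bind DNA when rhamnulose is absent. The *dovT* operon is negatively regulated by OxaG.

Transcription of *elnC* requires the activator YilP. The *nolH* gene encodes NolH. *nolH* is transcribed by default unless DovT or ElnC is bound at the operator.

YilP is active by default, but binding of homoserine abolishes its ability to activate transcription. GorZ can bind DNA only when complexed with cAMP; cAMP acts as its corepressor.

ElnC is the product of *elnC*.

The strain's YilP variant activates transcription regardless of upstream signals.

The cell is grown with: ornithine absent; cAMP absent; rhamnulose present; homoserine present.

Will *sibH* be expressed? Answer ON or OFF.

OFF

Rhamnulose is present, so JalP is inactive.
Ornithine is absent, so OxaG is inactive.
With no repressor bound, *dovT* is transcribed.
So DovT is produced and active.
YilP is constitutively active in this strain.
No repressor is bound and YilP is active, so *elnC* is transcribed.
So ElnC is produced and active.
With repressor DovT bound, *nolH* is not transcribed.
So NolH is not produced.
cAMP is absent, so GorZ is inactive.
No activator is available at the *sibH* promoter, so *sibH* is not transcribed.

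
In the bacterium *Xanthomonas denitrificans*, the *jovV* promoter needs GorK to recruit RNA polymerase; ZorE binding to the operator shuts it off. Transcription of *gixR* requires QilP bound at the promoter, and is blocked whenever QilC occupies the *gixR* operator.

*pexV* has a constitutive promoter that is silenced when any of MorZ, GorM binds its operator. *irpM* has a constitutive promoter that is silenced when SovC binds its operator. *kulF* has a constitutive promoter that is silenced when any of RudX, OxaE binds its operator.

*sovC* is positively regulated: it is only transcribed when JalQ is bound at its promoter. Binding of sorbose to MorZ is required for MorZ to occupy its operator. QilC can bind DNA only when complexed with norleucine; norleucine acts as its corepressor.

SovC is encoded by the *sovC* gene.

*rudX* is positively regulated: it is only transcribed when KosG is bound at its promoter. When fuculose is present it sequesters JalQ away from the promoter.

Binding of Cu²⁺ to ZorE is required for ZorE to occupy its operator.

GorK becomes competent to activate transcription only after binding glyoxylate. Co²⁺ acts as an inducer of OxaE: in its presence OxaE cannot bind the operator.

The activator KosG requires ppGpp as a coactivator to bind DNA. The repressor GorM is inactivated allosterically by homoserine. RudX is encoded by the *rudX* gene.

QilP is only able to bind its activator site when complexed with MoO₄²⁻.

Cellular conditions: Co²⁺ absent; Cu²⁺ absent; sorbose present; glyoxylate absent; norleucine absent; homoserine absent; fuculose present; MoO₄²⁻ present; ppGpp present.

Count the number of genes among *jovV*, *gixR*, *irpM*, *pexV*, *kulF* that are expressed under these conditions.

2

Cu²⁺ is absent, so ZorE is inactive.
Glyoxylate is absent, so GorK is inactive.
Required activator GorK is absent, so *jovV* is not transcribed.
→ *jovV* is OFF.
Norleucine is absent, so QilC is inactive.
MoO₄²⁻ is present, so QilP is active.
No repressor is bound and QilP is active, so *gixR* is transcribed.
→ *gixR* is ON.
Fuculose is present, so JalQ is inactive.
Required activator JalQ is absent, so *sovC* is not transcribed.
So SovC is not produced.
With no repressor bound, *irpM* is transcribed.
→ *irpM* is ON.
Sorbose is present, so MorZ is active.
Homoserine is absent, so GorM is active.
With repressor MorZ bound, *pexV* is not transcribed.
→ *pexV* is OFF.
ppGpp is present, so KosG is active.
No repressor is bound and KosG is active, so *rudX* is transcribed.
So RudX is produced and active.
Co²⁺ is absent, so OxaE is active.
With repressor RudX bound, *kulF* is not transcribed.
→ *kulF* is OFF.
2 of the 5 genes are transcribed.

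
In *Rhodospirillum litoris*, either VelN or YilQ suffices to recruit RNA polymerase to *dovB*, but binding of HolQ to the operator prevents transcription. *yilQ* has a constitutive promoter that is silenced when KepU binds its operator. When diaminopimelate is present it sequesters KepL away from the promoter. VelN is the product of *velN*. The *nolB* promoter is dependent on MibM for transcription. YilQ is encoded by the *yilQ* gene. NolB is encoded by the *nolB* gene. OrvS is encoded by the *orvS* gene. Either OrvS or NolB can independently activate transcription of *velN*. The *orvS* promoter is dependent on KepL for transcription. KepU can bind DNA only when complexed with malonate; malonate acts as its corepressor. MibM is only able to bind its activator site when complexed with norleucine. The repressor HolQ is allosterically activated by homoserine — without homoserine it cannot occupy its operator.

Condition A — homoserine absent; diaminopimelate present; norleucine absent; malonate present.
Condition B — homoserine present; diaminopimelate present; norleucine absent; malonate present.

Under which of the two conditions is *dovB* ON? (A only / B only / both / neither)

Condition A:
Homoserine is absent, so HolQ is inactive.
Diaminopimelate is present, so KepL is inactive.
Required activator KepL is absent, so *orvS* is not transcribed.
So OrvS is not produced.
Norleucine is absent, so MibM is inactive.
Required activator MibM is absent, so *nolB* is not transcribed.
So NolB is not produced.
No activator is available at the *velN* promoter, so *velN* is not transcribed.
So VelN is not produced.
Malonate is present, so KepU is active.
With repressor KepU bound, *yilQ* is not transcribed.
So YilQ is not produced.
No activator is available at the *dovB* promoter, so *dovB* is not transcribed.
→ *dovB* is OFF in A.
Condition B:
Homoserine is present, so HolQ is active.
Diaminopimelate is present, so KepL is inactive.
Required activator KepL is absent, so *orvS* is not transcribed.
So OrvS is not produced.
Norleucine is absent, so MibM is inactive.
Required activator MibM is absent, so *nolB* is not transcribed.
So NolB is not produced.
No activator is available at the *velN* promoter, so *velN* is not transcribed.
So VelN is not produced.
Malonate is present, so KepU is active.
With repressor KepU bound, *yilQ* is not transcribed.
So YilQ is not produced.
With repressor HolQ bound, *dovB* is not transcribed.
→ *dovB* is OFF in B.

neither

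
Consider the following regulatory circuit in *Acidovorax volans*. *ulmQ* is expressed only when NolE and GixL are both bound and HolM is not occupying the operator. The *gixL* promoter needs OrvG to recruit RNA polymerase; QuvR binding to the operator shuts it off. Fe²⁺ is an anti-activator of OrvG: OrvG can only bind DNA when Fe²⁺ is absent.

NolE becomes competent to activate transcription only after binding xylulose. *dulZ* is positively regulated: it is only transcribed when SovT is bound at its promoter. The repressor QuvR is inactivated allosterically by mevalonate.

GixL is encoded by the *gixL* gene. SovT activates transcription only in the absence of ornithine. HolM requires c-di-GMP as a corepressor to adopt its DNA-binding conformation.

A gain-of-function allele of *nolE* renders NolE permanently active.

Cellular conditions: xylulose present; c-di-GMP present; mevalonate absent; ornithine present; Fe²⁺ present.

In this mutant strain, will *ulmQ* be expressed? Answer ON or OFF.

OFF

NolE is constitutively active in this strain.
Mevalonate is absent, so QuvR is active.
Fe²⁺ is present, so OrvG is inactive.
With repressor QuvR bound, *gixL* is not transcribed.
So GixL is not produced.
c-di-GMP is present, so HolM is active.
With repressor HolM bound, *ulmQ* is not transcribed.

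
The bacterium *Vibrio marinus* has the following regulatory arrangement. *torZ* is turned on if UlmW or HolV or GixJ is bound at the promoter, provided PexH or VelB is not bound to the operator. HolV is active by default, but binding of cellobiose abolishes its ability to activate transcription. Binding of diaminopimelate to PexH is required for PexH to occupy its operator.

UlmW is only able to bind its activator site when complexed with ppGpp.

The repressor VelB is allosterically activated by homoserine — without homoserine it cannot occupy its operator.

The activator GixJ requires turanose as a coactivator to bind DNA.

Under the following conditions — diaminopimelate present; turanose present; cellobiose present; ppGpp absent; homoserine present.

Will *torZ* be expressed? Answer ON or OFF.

OFF

Diaminopimelate is present, so PexH is active.
ppGpp is absent, so UlmW is inactive.
Cellobiose is present, so HolV is inactive.
Homoserine is present, so VelB is active.
Turanose is present, so GixJ is active.
With repressor PexH bound, *torZ* is not transcribed.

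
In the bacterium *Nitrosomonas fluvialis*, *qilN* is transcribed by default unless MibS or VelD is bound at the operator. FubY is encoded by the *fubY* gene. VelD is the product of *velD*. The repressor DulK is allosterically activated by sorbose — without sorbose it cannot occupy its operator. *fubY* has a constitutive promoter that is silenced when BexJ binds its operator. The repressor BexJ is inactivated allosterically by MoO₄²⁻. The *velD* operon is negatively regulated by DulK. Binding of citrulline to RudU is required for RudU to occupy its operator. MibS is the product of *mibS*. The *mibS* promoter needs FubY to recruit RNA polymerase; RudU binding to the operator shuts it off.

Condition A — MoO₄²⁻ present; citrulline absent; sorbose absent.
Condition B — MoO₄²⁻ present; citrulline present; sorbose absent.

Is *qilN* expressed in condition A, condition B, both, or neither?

Condition A:
MoO₄²⁻ is present, so BexJ is inactive.
With no repressor bound, *fubY* is transcribed.
So FubY is produced and active.
Citrulline is absent, so RudU is inactive.
No repressor is bound and FubY is active, so *mibS* is transcribed.
So MibS is produced and active.
Sorbose is absent, so DulK is inactive.
With no repressor bound, *velD* is transcribed.
So VelD is produced and active.
With repressor MibS bound, *qilN* is not transcribed.
→ *qilN* is OFF in A.
Condition B:
MoO₄²⁻ is present, so BexJ is inactive.
With no repressor bound, *fubY* is transcribed.
So FubY is produced and active.
Citrulline is present, so RudU is active.
With repressor RudU bound, *mibS* is not transcribed.
So MibS is not produced.
Sorbose is absent, so DulK is inactive.
With no repressor bound, *velD* is transcribed.
So VelD is produced and active.
With repressor VelD bound, *qilN* is not transcribed.
→ *qilN* is OFF in B.

neither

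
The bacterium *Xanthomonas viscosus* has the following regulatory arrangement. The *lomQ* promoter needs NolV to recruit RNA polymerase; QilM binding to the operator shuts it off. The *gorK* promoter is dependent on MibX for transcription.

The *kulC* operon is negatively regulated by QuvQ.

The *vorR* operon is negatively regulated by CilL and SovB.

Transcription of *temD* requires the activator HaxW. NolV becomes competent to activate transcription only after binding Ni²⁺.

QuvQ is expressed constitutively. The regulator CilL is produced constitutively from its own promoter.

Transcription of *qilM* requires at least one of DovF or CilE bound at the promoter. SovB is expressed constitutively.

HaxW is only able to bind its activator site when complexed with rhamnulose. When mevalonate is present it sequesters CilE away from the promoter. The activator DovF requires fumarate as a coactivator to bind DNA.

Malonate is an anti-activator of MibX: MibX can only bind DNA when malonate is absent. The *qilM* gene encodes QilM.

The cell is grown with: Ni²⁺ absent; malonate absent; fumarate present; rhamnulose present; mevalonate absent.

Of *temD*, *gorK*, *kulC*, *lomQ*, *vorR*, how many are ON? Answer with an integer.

Rhamnulose is present, so HaxW is active.
No repressor is bound and HaxW is active, so *temD* is transcribed.
→ *temD* is ON.
Malonate is absent, so MibX is active.
No repressor is bound and MibX is active, so *gorK* is transcribed.
→ *gorK* is ON.
QuvQ is produced constitutively and is active.
With repressor QuvQ bound, *kulC* is not transcribed.
→ *kulC* is OFF.
Ni²⁺ is absent, so NolV is inactive.
Fumarate is present, so DovF is active.
Mevalonate is absent, so CilE is active.
Activator DovF is present, so *qilM* is transcribed.
So QilM is produced and active.
With repressor QilM bound, *lomQ* is not transcribed.
→ *lomQ* is OFF.
CilL is produced constitutively and is active.
SovB is produced constitutively and is active.
With repressor CilL bound, *vorR* is not transcribed.
→ *vorR* is OFF.
2 of the 5 genes are transcribed.

2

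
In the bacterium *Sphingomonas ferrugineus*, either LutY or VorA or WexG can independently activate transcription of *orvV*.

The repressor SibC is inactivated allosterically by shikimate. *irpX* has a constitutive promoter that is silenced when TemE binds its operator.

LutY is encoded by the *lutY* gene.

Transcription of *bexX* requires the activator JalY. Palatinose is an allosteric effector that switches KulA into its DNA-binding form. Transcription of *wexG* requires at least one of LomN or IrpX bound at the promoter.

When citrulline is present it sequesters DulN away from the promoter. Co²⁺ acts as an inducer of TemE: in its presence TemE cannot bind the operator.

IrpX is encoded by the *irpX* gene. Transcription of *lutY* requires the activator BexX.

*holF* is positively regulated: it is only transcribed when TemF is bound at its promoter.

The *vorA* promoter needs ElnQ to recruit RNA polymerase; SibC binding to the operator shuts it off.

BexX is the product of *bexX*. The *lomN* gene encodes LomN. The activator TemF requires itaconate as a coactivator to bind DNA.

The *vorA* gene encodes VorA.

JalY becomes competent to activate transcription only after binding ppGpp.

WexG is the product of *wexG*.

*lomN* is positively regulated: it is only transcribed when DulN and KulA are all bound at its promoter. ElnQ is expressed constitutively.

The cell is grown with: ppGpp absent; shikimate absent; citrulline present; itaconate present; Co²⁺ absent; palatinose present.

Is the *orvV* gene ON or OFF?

ppGpp is absent, so JalY is inactive.
Required activator JalY is absent, so *bexX* is not transcribed.
So BexX is not produced.
Required activator BexX is absent, so *lutY* is not transcribed.
So LutY is not produced.
ElnQ is produced constitutively and is active.
Shikimate is absent, so SibC is active.
With repressor SibC bound, *vorA* is not transcribed.
So VorA is not produced.
Citrulline is present, so DulN is inactive.
Palatinose is present, so KulA is active.
Required activator DulN is absent, so *lomN* is not transcribed.
So LomN is not produced.
Co²⁺ is absent, so TemE is active.
With repressor TemE bound, *irpX* is not transcribed.
So IrpX is not produced.
No activator is available at the *wexG* promoter, so *wexG* is not transcribed.
So WexG is not produced.
No activator is available at the *orvV* promoter, so *orvV* is not transcribed.

OFF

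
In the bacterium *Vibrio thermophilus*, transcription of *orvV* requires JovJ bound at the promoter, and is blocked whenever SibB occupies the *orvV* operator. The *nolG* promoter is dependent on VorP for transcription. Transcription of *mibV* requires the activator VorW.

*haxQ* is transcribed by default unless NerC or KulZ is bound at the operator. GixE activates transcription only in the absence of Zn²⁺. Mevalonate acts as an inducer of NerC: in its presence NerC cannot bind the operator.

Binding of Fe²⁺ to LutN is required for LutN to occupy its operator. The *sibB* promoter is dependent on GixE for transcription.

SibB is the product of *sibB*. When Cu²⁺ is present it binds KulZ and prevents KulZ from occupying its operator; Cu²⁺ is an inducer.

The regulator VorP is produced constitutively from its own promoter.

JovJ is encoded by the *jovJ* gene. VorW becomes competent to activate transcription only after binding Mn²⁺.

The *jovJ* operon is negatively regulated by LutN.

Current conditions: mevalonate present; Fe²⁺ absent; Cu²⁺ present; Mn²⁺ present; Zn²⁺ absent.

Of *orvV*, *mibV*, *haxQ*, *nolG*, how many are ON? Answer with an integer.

Zn²⁺ is absent, so GixE is active.
No repressor is bound and GixE is active, so *sibB* is transcribed.
So SibB is produced and active.
Fe²⁺ is absent, so LutN is inactive.
With no repressor bound, *jovJ* is transcribed.
So JovJ is produced and active.
With repressor SibB bound, *orvV* is not transcribed.
→ *orvV* is OFF.
Mn²⁺ is present, so VorW is active.
No repressor is bound and VorW is active, so *mibV* is transcribed.
→ *mibV* is ON.
Mevalonate is present, so NerC is inactive.
Cu²⁺ is present, so KulZ is inactive.
With no repressor bound, *haxQ* is transcribed.
→ *haxQ* is ON.
VorP is produced constitutively and is active.
No repressor is bound and VorP is active, so *nolG* is transcribed.
→ *nolG* is ON.
3 of the 4 genes are transcribed.

3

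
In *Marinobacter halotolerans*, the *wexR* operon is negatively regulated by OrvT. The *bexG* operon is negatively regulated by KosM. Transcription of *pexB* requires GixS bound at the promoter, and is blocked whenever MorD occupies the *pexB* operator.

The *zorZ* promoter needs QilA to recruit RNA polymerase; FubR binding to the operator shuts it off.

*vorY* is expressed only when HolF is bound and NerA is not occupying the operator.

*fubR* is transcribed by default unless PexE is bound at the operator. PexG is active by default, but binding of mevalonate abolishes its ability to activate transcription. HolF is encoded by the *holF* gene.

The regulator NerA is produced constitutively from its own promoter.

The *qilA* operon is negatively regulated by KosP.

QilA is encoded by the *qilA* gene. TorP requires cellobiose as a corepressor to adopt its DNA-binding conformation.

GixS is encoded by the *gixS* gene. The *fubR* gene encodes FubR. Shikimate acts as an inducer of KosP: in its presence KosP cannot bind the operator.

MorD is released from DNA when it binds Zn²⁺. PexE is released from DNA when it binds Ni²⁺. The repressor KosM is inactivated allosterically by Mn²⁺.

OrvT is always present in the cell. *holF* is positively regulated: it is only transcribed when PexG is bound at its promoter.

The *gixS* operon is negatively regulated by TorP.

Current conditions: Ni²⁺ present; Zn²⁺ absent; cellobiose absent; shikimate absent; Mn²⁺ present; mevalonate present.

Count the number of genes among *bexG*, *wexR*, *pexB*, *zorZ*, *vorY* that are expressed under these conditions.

Mn²⁺ is present, so KosM is inactive.
With no repressor bound, *bexG* is transcribed.
→ *bexG* is ON.
OrvT is produced constitutively and is active.
With repressor OrvT bound, *wexR* is not transcribed.
→ *wexR* is OFF.
Cellobiose is absent, so TorP is inactive.
With no repressor bound, *gixS* is transcribed.
So GixS is produced and active.
Zn²⁺ is absent, so MorD is active.
With repressor MorD bound, *pexB* is not transcribed.
→ *pexB* is OFF.
Ni²⁺ is present, so PexE is inactive.
With no repressor bound, *fubR* is transcribed.
So FubR is produced and active.
Shikimate is absent, so KosP is active.
With repressor KosP bound, *qilA* is not transcribed.
So QilA is not produced.
With repressor FubR bound, *zorZ* is not transcribed.
→ *zorZ* is OFF.
NerA is produced constitutively and is active.
Mevalonate is present, so PexG is inactive.
Required activator PexG is absent, so *holF* is not transcribed.
So HolF is not produced.
With repressor NerA bound, *vorY* is not transcribed.
→ *vorY* is OFF.
1 of the 5 genes is transcribed.

1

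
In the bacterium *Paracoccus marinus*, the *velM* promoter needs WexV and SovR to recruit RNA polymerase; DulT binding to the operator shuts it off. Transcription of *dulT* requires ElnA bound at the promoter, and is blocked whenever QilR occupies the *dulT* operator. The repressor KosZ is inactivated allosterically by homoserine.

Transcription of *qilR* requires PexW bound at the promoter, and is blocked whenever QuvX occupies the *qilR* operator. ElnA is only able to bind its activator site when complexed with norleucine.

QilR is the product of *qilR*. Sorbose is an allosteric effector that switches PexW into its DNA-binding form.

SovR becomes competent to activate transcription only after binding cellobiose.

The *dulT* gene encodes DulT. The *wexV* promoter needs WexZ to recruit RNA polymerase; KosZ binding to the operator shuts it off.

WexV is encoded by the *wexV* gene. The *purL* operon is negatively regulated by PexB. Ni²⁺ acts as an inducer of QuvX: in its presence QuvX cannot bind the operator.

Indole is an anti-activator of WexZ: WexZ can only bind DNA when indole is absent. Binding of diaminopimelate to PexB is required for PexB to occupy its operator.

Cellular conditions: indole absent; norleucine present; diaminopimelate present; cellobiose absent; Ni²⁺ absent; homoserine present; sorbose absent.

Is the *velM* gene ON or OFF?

OFF

Homoserine is present, so KosZ is inactive.
Indole is absent, so WexZ is active.
No repressor is bound and WexZ is active, so *wexV* is transcribed.
So WexV is produced and active.
Cellobiose is absent, so SovR is inactive.
Norleucine is present, so ElnA is active.
Ni²⁺ is absent, so QuvX is active.
Sorbose is absent, so PexW is inactive.
With repressor QuvX bound, *qilR* is not transcribed.
So QilR is not produced.
No repressor is bound and ElnA is active, so *dulT* is transcribed.
So DulT is produced and active.
With repressor DulT bound, *velM* is not transcribed.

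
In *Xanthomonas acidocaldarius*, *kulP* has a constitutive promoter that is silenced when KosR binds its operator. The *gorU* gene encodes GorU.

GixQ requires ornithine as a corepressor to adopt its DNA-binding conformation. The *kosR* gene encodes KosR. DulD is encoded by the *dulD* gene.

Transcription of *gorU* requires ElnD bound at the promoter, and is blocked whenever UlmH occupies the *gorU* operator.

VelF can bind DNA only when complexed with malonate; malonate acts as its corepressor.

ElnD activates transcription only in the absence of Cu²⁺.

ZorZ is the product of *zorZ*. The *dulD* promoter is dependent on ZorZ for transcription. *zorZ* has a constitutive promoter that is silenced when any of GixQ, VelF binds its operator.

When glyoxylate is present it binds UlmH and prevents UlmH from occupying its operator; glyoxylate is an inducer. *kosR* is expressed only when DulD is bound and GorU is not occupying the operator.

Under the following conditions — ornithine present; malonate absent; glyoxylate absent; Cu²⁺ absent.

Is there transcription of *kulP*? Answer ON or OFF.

Ornithine is present, so GixQ is active.
Malonate is absent, so VelF is inactive.
With repressor GixQ bound, *zorZ* is not transcribed.
So ZorZ is not produced.
Required activator ZorZ is absent, so *dulD* is not transcribed.
So DulD is not produced.
Glyoxylate is absent, so UlmH is active.
Cu²⁺ is absent, so ElnD is active.
With repressor UlmH bound, *gorU* is not transcribed.
So GorU is not produced.
Required activator DulD is absent, so *kosR* is not transcribed.
So KosR is not produced.
With no repressor bound, *kulP* is transcribed.

ON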